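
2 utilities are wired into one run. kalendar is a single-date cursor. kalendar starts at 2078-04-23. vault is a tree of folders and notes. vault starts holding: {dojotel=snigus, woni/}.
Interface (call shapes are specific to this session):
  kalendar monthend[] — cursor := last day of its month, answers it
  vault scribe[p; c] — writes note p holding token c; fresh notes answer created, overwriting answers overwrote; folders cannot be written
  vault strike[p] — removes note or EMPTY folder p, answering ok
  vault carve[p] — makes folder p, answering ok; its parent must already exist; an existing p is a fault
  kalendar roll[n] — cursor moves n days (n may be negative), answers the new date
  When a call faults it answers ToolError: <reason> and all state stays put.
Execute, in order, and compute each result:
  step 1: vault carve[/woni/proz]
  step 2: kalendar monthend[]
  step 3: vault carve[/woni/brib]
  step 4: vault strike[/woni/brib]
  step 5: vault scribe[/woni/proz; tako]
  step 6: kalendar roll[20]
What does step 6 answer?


Answer: 2078-05-20

Derivation:
Then vault carve with p='/woni/proz': ok.
Using kalendar monthend, and get 2078-04-30.
I call vault carve with p='/woni/brib': ok.
I call vault strike with p='/woni/brib': ok.
Next I call vault scribe with p='/woni/proz', c='tako', which returns ToolError: is a directory.
Invoking kalendar roll with n='20', yielding 2078-05-20.


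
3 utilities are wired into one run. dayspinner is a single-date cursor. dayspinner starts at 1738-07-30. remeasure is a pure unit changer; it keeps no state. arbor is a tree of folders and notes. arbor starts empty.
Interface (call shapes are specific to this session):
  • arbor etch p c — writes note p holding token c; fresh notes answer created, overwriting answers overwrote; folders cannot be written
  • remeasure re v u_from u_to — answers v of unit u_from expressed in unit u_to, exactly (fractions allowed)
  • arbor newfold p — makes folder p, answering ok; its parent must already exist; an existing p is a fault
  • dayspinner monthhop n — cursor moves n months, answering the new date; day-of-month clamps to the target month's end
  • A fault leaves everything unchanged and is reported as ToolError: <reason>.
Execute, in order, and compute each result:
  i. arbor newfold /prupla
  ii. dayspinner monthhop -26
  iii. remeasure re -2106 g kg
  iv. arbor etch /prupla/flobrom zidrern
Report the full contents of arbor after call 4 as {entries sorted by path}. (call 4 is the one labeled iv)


Answer: {prupla/, prupla/flobrom=zidrern}

Derivation:
>> arbor newfold(p: /prupla)
<< ok
>> dayspinner monthhop(n: -26)
<< 1736-05-30
>> remeasure re(v: -2106, u_from: g, u_to: kg)
<< -1053/500
>> arbor etch(p: /prupla/flobrom, c: zidrern)
<< created


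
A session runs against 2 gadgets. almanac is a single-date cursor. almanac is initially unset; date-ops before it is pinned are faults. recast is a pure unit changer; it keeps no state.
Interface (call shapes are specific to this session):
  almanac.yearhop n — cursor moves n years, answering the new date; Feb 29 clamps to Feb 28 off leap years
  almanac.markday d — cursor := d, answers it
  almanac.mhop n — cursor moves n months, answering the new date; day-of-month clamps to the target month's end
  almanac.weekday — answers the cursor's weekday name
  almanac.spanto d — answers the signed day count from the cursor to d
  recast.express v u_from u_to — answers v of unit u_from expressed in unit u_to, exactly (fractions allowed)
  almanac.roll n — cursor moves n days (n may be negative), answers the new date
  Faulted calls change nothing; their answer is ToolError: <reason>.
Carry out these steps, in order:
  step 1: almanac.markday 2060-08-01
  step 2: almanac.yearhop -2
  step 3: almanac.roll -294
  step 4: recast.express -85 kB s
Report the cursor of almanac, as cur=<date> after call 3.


Using almanac.markday using 2060-08-01, and get 2060-08-01.
Next I call almanac.yearhop using -2, → 2058-08-01.
I use almanac.roll using -294, → 2057-10-11.
Calling recast.express using -85, kB, s, which returns ToolError: incompatible units.

Answer: cur=2057-10-11


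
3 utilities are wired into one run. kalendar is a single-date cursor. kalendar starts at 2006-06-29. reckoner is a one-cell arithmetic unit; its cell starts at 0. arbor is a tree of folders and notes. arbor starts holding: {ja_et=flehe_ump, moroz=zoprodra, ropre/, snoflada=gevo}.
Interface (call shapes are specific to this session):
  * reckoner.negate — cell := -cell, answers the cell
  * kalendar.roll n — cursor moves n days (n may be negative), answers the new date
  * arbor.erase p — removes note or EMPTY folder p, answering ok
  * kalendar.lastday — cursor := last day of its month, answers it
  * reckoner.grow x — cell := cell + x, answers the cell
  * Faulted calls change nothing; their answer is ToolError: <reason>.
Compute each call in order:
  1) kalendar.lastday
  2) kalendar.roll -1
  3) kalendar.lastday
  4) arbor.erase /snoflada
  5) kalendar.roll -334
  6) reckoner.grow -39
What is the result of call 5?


Answer: 2005-07-31

Derivation:
I run kalendar.lastday, giving 2006-06-30.
Invoking kalendar.roll passing n→-1, and get 2006-06-29.
Then kalendar.lastday, which returns 2006-06-30.
Invoking arbor.erase passing p→/snoflada, giving ok.
I invoke kalendar.roll passing n→-334, — result: 2005-07-31.
I try reckoner.grow passing x→-39, and get -39.


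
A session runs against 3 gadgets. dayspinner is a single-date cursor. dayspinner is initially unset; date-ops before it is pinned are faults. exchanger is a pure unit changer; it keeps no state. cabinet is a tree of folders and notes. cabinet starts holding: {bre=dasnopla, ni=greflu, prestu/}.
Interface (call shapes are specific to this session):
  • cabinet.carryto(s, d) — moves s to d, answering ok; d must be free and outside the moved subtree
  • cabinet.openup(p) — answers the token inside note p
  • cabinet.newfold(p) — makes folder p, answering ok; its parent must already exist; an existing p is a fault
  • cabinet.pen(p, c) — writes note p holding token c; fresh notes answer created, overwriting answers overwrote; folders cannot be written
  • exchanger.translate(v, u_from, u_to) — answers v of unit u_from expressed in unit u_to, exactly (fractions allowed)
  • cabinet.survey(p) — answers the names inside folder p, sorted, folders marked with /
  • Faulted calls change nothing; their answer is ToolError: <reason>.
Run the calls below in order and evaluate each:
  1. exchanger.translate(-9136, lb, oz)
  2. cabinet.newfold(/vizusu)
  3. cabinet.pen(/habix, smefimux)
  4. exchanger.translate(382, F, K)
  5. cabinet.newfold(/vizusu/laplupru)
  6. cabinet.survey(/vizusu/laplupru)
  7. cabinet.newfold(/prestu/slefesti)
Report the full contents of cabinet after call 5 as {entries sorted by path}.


Answer: {bre=dasnopla, habix=smefimux, ni=greflu, prestu/, vizusu/, vizusu/laplupru/}

Derivation:
$ translate v→-9136 u_from→lb u_to→oz
  -146176
$ newfold p→/vizusu
  ok
$ pen p→/habix c→smefimux
  created
$ translate v→382 u_from→F u_to→K
  84167/180
$ newfold p→/vizusu/laplupru
  ok
$ survey p→/vizusu/laplupru
  []
$ newfold p→/prestu/slefesti
  ok


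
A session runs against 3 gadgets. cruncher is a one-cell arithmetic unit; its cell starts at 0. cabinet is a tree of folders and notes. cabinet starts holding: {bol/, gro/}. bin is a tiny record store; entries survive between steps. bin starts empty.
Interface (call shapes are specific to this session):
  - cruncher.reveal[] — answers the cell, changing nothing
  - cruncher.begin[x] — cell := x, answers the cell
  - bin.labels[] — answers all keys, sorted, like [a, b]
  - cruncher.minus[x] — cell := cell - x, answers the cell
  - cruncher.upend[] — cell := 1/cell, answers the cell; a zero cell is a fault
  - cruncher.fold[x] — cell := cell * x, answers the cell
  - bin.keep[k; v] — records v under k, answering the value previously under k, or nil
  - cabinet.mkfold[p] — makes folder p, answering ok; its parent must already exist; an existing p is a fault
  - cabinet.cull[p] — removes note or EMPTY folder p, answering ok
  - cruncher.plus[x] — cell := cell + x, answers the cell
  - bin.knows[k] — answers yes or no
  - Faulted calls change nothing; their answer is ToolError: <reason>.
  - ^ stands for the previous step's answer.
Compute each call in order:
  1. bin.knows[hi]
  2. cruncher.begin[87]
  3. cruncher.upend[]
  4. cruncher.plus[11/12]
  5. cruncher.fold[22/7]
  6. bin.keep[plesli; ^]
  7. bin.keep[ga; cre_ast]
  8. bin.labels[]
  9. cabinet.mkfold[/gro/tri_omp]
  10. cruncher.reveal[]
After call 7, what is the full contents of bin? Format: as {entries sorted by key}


Answer: {ga=cre_ast, plesli=3553/1218}

Derivation:
-> bin.knows(k=hi)
<- no
-> cruncher.begin(x=87)
<- 87
-> cruncher.upend()
<- 1/87
-> cruncher.plus(x=11/12)
<- 323/348
-> cruncher.fold(x=22/7)
<- 3553/1218
-> bin.keep(k=plesli, v=^)
<- nil
-> bin.keep(k=ga, v=cre_ast)
<- nil
-> bin.labels()
<- [ga, plesli]
-> cabinet.mkfold(p=/gro/tri_omp)
<- ok
-> cruncher.reveal()
<- 3553/1218


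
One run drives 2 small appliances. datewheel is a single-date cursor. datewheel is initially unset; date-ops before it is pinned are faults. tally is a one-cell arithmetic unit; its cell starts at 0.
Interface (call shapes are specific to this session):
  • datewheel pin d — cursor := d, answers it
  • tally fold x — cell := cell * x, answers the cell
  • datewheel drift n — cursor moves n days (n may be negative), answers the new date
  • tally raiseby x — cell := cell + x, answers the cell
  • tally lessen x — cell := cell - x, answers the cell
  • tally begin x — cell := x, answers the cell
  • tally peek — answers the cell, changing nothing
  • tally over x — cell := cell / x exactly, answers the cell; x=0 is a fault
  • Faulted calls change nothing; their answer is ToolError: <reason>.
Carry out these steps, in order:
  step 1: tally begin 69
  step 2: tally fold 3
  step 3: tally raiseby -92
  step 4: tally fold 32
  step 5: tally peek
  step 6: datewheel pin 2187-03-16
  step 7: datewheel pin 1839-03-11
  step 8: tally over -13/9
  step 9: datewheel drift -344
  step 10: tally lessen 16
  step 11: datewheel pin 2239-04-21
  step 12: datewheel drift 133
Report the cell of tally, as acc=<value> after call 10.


CALL tally begin[x→69]
RET  69
CALL tally fold[x→3]
RET  207
CALL tally raiseby[x→-92]
RET  115
CALL tally fold[x→32]
RET  3680
CALL tally peek[]
RET  3680
CALL datewheel pin[d→2187-03-16]
RET  2187-03-16
CALL datewheel pin[d→1839-03-11]
RET  1839-03-11
CALL tally over[x→-13/9]
RET  -33120/13
CALL datewheel drift[n→-344]
RET  1838-04-01
CALL tally lessen[x→16]
RET  -33328/13
CALL datewheel pin[d→2239-04-21]
RET  2239-04-21
CALL datewheel drift[n→133]
RET  2239-09-01

Answer: acc=-33328/13


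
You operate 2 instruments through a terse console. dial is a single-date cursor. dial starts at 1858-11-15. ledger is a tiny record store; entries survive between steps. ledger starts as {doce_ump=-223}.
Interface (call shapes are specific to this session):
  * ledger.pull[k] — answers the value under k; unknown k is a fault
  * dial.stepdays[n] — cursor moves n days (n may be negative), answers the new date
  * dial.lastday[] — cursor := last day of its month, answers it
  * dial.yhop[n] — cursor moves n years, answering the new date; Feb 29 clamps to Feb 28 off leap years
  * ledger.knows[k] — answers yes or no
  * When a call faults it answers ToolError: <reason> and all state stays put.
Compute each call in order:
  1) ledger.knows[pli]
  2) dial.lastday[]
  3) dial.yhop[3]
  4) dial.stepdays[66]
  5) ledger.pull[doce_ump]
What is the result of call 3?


Answer: 1861-11-30

Derivation:
Invoking ledger.knows passing k: pli, → no.
I use dial.lastday, and see 1858-11-30.
Invoking dial.yhop passing n: 3, → 1861-11-30.
I use dial.stepdays passing n: 66, yielding 1862-02-04.
Calling ledger.pull passing k: doce_ump, which returns -223.


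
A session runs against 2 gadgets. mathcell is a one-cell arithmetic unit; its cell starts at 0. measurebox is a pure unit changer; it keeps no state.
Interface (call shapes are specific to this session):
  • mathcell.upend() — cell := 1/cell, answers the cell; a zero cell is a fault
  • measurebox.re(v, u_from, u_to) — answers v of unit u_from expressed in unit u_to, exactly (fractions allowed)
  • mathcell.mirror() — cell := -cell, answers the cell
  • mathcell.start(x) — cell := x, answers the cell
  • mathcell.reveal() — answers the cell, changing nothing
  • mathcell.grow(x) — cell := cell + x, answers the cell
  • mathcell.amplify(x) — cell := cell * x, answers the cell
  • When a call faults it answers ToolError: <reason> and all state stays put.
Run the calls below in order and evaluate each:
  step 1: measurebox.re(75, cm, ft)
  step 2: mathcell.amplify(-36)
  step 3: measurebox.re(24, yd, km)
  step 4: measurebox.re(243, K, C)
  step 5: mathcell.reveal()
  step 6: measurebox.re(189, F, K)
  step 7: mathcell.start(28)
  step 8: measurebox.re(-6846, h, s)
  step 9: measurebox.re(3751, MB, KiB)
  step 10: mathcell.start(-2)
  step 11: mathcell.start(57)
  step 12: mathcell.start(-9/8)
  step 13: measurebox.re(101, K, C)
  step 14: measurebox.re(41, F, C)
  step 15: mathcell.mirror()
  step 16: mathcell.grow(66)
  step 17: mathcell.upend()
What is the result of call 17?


Answer: 8/537

Derivation:
Step: re[v=75; u_from=cm; u_to=ft]
Result: 625/254
Step: amplify[x=-36]
Result: 0
Step: re[v=24; u_from=yd; u_to=km]
Result: 3429/156250
Step: re[v=243; u_from=K; u_to=C]
Result: -603/20
Step: reveal[]
Result: 0
Step: re[v=189; u_from=F; u_to=K]
Result: 64867/180
Step: start[x=28]
Result: 28
Step: re[v=-6846; u_from=h; u_to=s]
Result: -24645600
Step: re[v=3751; u_from=MB; u_to=KiB]
Result: 58609375/16
Step: start[x=-2]
Result: -2
Step: start[x=57]
Result: 57
Step: start[x=-9/8]
Result: -9/8
Step: re[v=101; u_from=K; u_to=C]
Result: -3443/20
Step: re[v=41; u_from=F; u_to=C]
Result: 5
Step: mirror[]
Result: 9/8
Step: grow[x=66]
Result: 537/8
Step: upend[]
Result: 8/537


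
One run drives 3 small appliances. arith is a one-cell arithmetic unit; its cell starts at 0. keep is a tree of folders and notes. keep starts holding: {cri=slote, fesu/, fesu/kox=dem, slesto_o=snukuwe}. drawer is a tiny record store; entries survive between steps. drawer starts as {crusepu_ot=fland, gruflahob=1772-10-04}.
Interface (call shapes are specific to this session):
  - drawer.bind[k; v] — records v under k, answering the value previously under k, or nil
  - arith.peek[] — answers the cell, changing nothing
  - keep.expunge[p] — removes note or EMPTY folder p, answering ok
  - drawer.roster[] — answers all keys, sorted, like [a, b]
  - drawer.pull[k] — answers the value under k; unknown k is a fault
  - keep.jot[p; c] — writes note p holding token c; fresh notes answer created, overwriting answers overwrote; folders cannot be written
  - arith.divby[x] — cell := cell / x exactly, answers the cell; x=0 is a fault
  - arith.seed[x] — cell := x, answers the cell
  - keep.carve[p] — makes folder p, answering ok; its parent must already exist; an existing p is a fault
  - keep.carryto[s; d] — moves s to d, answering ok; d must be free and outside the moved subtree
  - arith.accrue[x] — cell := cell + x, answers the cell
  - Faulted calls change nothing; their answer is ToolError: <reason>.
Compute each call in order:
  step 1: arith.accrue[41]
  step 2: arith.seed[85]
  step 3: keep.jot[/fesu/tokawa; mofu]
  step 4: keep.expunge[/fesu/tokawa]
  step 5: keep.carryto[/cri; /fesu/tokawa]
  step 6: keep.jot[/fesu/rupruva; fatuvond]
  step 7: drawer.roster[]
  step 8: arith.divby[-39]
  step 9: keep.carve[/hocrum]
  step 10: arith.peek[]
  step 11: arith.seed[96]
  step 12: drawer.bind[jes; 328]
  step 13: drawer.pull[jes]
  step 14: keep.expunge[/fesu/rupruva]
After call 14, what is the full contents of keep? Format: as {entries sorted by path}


·→ accrue(x=41)
·← 41
·→ seed(x=85)
·← 85
·→ jot(p=/fesu/tokawa, c=mofu)
·← created
·→ expunge(p=/fesu/tokawa)
·← ok
·→ carryto(s=/cri, d=/fesu/tokawa)
·← ok
·→ jot(p=/fesu/rupruva, c=fatuvond)
·← created
·→ roster()
·← [crusepu_ot, gruflahob]
·→ divby(x=-39)
·← -85/39
·→ carve(p=/hocrum)
·← ok
·→ peek()
·← -85/39
·→ seed(x=96)
·← 96
·→ bind(k=jes, v=328)
·← nil
·→ pull(k=jes)
·← 328
·→ expunge(p=/fesu/rupruva)
·← ok

Answer: {fesu/, fesu/kox=dem, fesu/tokawa=slote, hocrum/, slesto_o=snukuwe}


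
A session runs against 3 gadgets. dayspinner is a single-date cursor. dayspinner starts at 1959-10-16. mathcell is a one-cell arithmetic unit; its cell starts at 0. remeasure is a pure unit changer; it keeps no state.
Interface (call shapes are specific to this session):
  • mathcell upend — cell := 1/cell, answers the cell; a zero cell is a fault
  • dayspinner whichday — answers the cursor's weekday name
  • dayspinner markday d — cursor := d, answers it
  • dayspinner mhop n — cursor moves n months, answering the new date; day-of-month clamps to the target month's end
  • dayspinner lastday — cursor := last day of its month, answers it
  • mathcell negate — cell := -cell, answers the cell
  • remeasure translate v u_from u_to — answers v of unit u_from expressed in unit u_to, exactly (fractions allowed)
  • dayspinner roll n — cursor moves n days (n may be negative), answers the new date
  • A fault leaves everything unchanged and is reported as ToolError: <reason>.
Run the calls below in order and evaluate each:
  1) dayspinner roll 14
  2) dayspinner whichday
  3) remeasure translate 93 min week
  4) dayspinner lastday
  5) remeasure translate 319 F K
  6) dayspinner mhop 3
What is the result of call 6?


Answer: 1960-01-31

Derivation:
[in] dayspinner roll n=14
[out] 1959-10-30
[in] dayspinner whichday
[out] Friday
[in] remeasure translate v=93 u_from=min u_to=week
[out] 31/3360
[in] dayspinner lastday
[out] 1959-10-31
[in] remeasure translate v=319 u_from=F u_to=K
[out] 77867/180
[in] dayspinner mhop n=3
[out] 1960-01-31


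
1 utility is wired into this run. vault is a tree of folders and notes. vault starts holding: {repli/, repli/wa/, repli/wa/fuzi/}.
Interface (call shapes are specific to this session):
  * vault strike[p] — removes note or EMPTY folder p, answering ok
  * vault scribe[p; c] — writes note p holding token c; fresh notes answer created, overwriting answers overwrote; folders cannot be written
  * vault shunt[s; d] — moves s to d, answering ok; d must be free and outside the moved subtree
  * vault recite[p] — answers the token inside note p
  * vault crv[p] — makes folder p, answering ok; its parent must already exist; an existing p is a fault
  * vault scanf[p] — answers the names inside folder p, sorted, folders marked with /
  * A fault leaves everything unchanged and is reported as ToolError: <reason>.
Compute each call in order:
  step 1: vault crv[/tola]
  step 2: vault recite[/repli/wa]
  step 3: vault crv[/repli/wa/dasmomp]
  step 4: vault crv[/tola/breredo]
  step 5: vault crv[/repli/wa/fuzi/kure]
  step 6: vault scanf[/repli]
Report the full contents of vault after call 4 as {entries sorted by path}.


// vault crv(p='/tola') -> ok
// vault recite(p='/repli/wa') -> ToolError: is a directory
// vault crv(p='/repli/wa/dasmomp') -> ok
// vault crv(p='/tola/breredo') -> ok
// vault crv(p='/repli/wa/fuzi/kure') -> ok
// vault scanf(p='/repli') -> [wa/]

Answer: {repli/, repli/wa/, repli/wa/dasmomp/, repli/wa/fuzi/, tola/, tola/breredo/}


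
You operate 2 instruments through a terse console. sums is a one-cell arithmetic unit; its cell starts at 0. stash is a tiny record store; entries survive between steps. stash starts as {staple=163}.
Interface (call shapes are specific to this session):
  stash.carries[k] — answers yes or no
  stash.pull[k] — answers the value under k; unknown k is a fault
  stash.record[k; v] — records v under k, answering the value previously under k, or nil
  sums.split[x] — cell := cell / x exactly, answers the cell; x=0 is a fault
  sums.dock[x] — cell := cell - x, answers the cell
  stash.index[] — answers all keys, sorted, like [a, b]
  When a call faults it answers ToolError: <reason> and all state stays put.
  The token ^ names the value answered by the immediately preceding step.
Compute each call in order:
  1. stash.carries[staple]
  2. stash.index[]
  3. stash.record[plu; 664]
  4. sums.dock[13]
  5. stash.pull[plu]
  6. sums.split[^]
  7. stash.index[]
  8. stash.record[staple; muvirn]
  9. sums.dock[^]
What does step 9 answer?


! 1. stash.carries(k=staple) == yes
! 2. stash.index() == [staple]
! 3. stash.record(k=plu, v=664) == nil
! 4. sums.dock(x=13) == -13
! 5. stash.pull(k=plu) == 664
! 6. sums.split(x=^) == -13/664
! 7. stash.index() == [plu, staple]
! 8. stash.record(k=staple, v=muvirn) == 163
! 9. sums.dock(x=^) == -108245/664

Answer: -108245/664


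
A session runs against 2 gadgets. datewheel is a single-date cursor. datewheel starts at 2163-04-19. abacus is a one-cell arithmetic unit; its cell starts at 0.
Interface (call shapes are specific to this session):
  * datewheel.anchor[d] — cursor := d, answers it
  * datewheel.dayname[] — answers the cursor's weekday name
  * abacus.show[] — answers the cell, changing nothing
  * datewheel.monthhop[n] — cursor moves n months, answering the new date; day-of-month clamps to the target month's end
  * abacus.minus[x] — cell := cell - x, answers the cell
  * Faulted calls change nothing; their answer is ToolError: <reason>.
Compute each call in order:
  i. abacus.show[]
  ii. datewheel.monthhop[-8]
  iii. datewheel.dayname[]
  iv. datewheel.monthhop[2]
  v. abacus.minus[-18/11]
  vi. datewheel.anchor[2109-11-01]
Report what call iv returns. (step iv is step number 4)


>>> show
= 0
>>> monthhop n→-8
= 2162-08-19
>>> dayname
= Thursday
>>> monthhop n→2
= 2162-10-19
>>> minus x→-18/11
= 18/11
>>> anchor d→2109-11-01
= 2109-11-01

Answer: 2162-10-19


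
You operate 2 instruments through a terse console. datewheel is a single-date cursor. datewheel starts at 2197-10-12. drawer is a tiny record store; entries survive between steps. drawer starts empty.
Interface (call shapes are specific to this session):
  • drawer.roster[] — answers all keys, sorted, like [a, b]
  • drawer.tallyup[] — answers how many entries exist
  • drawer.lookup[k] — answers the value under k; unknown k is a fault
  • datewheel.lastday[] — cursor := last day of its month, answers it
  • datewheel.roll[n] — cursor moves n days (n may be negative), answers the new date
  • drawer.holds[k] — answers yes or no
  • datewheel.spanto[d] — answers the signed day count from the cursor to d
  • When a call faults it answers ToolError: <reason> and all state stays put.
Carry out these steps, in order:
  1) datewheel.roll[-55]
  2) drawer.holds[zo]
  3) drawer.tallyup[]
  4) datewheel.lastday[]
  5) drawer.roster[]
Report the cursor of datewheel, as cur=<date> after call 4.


~$ roll n: -55
:: 2197-08-18
~$ holds k: zo
:: no
~$ tallyup
:: 0
~$ lastday
:: 2197-08-31
~$ roster
:: []

Answer: cur=2197-08-31


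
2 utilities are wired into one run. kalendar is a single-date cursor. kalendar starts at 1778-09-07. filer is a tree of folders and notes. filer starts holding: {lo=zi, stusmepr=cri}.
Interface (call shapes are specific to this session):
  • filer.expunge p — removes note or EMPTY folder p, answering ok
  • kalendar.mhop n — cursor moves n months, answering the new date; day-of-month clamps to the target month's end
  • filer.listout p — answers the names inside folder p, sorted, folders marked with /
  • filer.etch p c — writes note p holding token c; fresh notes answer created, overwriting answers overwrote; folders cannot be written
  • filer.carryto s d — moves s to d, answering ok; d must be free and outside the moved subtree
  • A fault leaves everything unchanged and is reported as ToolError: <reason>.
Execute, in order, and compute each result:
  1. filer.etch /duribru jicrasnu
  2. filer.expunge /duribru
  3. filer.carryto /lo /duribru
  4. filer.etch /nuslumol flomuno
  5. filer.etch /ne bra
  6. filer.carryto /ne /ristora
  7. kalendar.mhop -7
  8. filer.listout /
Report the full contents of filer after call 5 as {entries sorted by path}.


Answer: {duribru=zi, ne=bra, nuslumol=flomuno, stusmepr=cri}

Derivation:
# 1. filer.etch(p: /duribru, c: jicrasnu) : created
# 2. filer.expunge(p: /duribru) : ok
# 3. filer.carryto(s: /lo, d: /duribru) : ok
# 4. filer.etch(p: /nuslumol, c: flomuno) : created
# 5. filer.etch(p: /ne, c: bra) : created
# 6. filer.carryto(s: /ne, d: /ristora) : ok
# 7. kalendar.mhop(n: -7) : 1778-02-07
# 8. filer.listout(p: /) : [duribru, nuslumol, ristora, stusmepr]


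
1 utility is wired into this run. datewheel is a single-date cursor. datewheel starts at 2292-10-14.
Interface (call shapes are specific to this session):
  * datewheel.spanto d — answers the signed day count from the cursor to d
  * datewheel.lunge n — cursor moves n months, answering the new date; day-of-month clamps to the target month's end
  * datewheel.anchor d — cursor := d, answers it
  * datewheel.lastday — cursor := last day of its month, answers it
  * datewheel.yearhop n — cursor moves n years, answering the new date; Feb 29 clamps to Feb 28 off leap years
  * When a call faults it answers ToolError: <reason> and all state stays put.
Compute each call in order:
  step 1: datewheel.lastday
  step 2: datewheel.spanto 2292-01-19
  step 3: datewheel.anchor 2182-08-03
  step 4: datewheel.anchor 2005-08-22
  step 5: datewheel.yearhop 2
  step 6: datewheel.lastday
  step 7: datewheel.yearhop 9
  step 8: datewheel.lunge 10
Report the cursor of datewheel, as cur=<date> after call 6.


! datewheel.lastday() ~> 2292-10-31
! datewheel.spanto(d→2292-01-19) ~> -286
! datewheel.anchor(d→2182-08-03) ~> 2182-08-03
! datewheel.anchor(d→2005-08-22) ~> 2005-08-22
! datewheel.yearhop(n→2) ~> 2007-08-22
! datewheel.lastday() ~> 2007-08-31
! datewheel.yearhop(n→9) ~> 2016-08-31
! datewheel.lunge(n→10) ~> 2017-06-30

Answer: cur=2007-08-31


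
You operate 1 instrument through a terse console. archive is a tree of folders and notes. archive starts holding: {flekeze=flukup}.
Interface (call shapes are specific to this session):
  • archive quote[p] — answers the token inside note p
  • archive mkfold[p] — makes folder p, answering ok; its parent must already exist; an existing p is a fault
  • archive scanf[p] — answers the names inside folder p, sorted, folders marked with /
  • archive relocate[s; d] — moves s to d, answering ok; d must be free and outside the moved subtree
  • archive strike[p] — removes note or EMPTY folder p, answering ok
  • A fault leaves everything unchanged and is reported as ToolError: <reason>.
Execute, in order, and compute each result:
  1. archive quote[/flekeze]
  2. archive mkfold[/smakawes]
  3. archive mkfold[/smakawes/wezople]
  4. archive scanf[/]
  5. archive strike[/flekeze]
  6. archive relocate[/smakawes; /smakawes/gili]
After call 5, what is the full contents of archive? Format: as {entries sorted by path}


Answer: {smakawes/, smakawes/wezople/}

Derivation:
-- archive quote(p='/flekeze') == flukup
-- archive mkfold(p='/smakawes') == ok
-- archive mkfold(p='/smakawes/wezople') == ok
-- archive scanf(p='/') == [flekeze, smakawes/]
-- archive strike(p='/flekeze') == ok
-- archive relocate(s='/smakawes', d='/smakawes/gili') == ToolError: into itself


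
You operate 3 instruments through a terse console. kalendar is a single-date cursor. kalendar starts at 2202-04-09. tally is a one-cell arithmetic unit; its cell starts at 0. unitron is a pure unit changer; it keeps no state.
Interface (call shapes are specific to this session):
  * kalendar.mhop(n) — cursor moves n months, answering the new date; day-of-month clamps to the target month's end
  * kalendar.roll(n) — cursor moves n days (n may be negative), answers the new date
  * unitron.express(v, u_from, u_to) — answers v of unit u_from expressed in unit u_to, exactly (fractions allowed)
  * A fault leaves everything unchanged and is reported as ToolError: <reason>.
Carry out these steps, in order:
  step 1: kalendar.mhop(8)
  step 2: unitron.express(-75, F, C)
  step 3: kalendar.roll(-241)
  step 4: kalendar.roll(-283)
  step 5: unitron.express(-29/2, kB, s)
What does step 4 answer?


Then kalendar.mhop on n='8', and get 2202-12-09.
I run unitron.express on v='-75', u_from='F', u_to='C', and see -535/9.
Now I run kalendar.roll on n='-241', which returns 2202-04-12.
I use kalendar.roll on n='-283', which returns 2201-07-03.
I use unitron.express on v='-29/2', u_from='kB', u_to='s', and see ToolError: incompatible units.

Answer: 2201-07-03


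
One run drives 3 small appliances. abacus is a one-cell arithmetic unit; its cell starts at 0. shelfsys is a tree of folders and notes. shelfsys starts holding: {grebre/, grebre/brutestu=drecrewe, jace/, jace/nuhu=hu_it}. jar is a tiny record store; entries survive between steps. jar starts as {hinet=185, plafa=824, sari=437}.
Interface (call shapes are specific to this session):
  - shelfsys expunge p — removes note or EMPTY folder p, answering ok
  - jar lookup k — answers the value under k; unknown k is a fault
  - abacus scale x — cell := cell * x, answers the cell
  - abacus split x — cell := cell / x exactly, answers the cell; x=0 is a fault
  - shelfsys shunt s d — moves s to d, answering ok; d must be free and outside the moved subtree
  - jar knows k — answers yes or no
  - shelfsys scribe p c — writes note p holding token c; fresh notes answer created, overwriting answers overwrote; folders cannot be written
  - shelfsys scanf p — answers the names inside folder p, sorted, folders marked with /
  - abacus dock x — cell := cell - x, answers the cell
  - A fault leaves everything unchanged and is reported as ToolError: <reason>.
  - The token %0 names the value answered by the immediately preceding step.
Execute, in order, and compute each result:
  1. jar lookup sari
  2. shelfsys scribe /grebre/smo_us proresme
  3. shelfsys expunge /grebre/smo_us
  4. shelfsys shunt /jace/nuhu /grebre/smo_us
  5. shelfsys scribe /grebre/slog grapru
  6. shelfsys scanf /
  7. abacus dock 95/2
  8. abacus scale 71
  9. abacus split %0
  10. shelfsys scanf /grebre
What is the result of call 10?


Answer: [brutestu, slog, smo_us]

Derivation:
Now I run jar lookup on k=sari, yielding 437.
Calling shelfsys scribe on p=/grebre/smo_us, c=proresme, → created.
Next I call shelfsys expunge on p=/grebre/smo_us: ok.
Using shelfsys shunt on s=/jace/nuhu, d=/grebre/smo_us, — result: ok.
I run shelfsys scribe on p=/grebre/slog, c=grapru, which returns created.
I use shelfsys scanf on p=/, which returns [grebre/, jace/].
Next I call abacus dock on x=95/2, which returns -95/2.
Now I run abacus scale on x=71, yielding -6745/2.
I invoke abacus split on x=%0: 1.
I run shelfsys scanf on p=/grebre: [brutestu, slog, smo_us].


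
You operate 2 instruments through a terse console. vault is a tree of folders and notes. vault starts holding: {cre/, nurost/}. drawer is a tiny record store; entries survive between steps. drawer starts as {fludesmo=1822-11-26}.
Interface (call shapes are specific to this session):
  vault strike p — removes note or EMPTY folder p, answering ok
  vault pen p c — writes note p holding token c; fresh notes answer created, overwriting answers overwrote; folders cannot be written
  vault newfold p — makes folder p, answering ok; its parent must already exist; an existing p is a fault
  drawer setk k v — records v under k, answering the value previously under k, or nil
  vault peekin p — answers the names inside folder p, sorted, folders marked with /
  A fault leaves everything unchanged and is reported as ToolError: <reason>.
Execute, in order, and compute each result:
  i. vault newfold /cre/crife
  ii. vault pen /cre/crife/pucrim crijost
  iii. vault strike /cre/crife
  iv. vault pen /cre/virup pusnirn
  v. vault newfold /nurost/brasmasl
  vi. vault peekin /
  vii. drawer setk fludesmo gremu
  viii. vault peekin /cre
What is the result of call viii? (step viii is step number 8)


$ vault newfold /cre/crife
= ok
$ vault pen /cre/crife/pucrim crijost
= created
$ vault strike /cre/crife
= ToolError: not empty
$ vault pen /cre/virup pusnirn
= created
$ vault newfold /nurost/brasmasl
= ok
$ vault peekin /
= [cre/, nurost/]
$ drawer setk fludesmo gremu
= 1822-11-26
$ vault peekin /cre
= [crife/, virup]

Answer: [crife/, virup]


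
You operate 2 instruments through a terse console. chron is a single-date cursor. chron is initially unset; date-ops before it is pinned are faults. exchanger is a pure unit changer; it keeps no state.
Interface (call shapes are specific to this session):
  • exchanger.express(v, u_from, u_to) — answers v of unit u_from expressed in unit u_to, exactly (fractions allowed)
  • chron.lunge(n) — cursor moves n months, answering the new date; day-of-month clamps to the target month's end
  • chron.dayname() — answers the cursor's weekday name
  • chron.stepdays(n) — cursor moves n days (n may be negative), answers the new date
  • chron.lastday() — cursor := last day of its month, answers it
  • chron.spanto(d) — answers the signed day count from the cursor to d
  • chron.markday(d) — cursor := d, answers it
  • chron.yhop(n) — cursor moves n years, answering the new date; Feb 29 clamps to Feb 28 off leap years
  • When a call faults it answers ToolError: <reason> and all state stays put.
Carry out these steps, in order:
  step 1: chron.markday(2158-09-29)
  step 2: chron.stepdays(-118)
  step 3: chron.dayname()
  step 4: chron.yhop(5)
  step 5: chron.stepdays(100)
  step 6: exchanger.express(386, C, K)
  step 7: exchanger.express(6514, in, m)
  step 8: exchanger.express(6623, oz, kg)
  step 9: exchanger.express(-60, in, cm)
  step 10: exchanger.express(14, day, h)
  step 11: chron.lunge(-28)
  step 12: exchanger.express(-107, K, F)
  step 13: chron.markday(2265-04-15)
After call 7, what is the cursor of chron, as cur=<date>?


Answer: cur=2163-09-11

Derivation:
! chron.markday(2158-09-29) => 2158-09-29
! chron.stepdays(-118) => 2158-06-03
! chron.dayname() => Saturday
! chron.yhop(5) => 2163-06-03
! chron.stepdays(100) => 2163-09-11
! exchanger.express(386, C, K) => 13183/20
! exchanger.express(6514, in, m) => 413639/2500
! exchanger.express(6623, oz, kg) => 300414226651/1600000000
! exchanger.express(-60, in, cm) => -762/5
! exchanger.express(14, day, h) => 336
! chron.lunge(-28) => 2161-05-11
! exchanger.express(-107, K, F) => -65227/100
! chron.markday(2265-04-15) => 2265-04-15


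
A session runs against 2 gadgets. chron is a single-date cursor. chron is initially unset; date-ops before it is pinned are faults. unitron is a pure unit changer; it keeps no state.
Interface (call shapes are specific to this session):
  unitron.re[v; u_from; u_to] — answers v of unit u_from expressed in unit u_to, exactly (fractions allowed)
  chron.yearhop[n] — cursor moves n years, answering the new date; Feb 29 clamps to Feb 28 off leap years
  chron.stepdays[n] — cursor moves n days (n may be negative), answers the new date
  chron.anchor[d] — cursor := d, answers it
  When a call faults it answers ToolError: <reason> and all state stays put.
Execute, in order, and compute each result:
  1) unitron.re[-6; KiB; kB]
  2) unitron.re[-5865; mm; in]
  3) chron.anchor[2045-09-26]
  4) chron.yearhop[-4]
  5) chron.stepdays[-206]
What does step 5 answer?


-- 1. unitron.re(-6, KiB, kB) ~> -768/125
-- 2. unitron.re(-5865, mm, in) ~> -29325/127
-- 3. chron.anchor(2045-09-26) ~> 2045-09-26
-- 4. chron.yearhop(-4) ~> 2041-09-26
-- 5. chron.stepdays(-206) ~> 2041-03-04

Answer: 2041-03-04


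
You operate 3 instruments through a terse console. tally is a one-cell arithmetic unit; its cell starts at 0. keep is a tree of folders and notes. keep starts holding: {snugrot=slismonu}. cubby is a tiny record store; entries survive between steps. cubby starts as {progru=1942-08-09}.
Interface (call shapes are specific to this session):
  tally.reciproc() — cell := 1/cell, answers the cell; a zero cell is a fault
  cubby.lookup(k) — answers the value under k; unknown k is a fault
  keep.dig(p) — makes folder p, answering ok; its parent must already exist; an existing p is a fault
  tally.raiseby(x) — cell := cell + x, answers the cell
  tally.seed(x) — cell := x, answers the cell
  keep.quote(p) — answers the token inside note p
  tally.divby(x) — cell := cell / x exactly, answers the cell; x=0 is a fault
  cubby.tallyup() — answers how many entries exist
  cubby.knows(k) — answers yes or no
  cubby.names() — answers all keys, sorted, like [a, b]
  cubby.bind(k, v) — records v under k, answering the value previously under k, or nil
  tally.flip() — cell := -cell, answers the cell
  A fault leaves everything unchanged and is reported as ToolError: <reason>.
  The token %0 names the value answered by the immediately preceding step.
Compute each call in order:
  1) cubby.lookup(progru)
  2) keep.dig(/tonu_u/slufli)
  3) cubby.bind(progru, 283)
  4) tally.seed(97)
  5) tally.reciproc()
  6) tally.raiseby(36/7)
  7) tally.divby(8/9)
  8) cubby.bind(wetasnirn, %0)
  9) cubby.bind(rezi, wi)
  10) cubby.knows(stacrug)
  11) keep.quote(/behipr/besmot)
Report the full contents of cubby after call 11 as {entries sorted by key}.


Answer: {progru=283, rezi=wi, wetasnirn=31491/5432}

Derivation:
[in] cubby.lookup progru
  1942-08-09
[in] keep.dig /tonu_u/slufli
  ToolError: no parent
[in] cubby.bind progru 283
  1942-08-09
[in] tally.seed 97
  97
[in] tally.reciproc
  1/97
[in] tally.raiseby 36/7
  3499/679
[in] tally.divby 8/9
  31491/5432
[in] cubby.bind wetasnirn %0
  nil
[in] cubby.bind rezi wi
  nil
[in] cubby.knows stacrug
  no
[in] keep.quote /behipr/besmot
  ToolError: not found


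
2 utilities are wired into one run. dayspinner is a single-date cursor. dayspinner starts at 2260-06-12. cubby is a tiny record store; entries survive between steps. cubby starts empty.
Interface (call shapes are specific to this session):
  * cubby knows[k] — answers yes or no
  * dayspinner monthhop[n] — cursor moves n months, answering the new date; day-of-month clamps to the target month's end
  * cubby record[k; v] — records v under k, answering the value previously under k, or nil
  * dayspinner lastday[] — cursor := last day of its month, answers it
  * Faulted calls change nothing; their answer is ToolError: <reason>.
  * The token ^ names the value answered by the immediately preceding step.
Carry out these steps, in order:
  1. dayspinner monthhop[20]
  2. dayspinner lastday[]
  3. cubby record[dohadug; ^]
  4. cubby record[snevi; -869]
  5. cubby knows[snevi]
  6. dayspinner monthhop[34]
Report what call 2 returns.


Answer: 2262-02-28

Derivation:
-> dayspinner monthhop(n='20')
<- 2262-02-12
-> dayspinner lastday()
<- 2262-02-28
-> cubby record(k='dohadug', v='^')
<- nil
-> cubby record(k='snevi', v='-869')
<- nil
-> cubby knows(k='snevi')
<- yes
-> dayspinner monthhop(n='34')
<- 2264-12-28


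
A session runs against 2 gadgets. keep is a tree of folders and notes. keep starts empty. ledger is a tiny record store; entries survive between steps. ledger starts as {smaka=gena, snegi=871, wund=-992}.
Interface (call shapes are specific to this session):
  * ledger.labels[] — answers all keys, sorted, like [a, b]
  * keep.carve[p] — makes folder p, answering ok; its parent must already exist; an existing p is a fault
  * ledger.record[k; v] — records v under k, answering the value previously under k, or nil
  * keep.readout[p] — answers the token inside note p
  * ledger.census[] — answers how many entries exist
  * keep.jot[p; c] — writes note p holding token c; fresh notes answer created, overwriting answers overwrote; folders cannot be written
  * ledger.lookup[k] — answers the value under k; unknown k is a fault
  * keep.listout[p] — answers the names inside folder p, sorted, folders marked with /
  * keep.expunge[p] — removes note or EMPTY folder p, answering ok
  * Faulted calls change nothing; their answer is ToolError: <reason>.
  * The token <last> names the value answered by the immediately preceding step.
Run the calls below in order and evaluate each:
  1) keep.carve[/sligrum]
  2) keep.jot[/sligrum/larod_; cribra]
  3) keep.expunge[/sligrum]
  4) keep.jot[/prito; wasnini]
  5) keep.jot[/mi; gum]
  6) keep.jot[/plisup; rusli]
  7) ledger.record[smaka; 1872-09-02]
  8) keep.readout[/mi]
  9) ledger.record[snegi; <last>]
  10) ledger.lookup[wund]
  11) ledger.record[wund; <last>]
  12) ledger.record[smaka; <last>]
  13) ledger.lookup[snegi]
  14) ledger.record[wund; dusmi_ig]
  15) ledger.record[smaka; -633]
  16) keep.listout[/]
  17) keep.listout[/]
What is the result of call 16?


Answer: [mi, plisup, prito, sligrum/]

Derivation:
Step: keep.carve[/sligrum]
Result: ok
Step: keep.jot[/sligrum/larod_; cribra]
Result: created
Step: keep.expunge[/sligrum]
Result: ToolError: not empty
Step: keep.jot[/prito; wasnini]
Result: created
Step: keep.jot[/mi; gum]
Result: created
Step: keep.jot[/plisup; rusli]
Result: created
Step: ledger.record[smaka; 1872-09-02]
Result: gena
Step: keep.readout[/mi]
Result: gum
Step: ledger.record[snegi; <last>]
Result: 871
Step: ledger.lookup[wund]
Result: -992
Step: ledger.record[wund; <last>]
Result: -992
Step: ledger.record[smaka; <last>]
Result: 1872-09-02
Step: ledger.lookup[snegi]
Result: gum
Step: ledger.record[wund; dusmi_ig]
Result: -992
Step: ledger.record[smaka; -633]
Result: -992
Step: keep.listout[/]
Result: [mi, plisup, prito, sligrum/]
Step: keep.listout[/]
Result: [mi, plisup, prito, sligrum/]
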